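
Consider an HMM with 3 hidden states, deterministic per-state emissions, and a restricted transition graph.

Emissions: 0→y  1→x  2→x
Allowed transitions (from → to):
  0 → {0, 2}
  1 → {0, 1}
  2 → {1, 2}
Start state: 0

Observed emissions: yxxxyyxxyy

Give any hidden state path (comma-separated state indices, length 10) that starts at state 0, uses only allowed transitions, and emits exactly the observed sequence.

  [0] y  {0}  => 0  start
  [1] x  {1,2}  => 2  0->2 ok
  [2] x  {1,2}  => 2  2->2 ok
  [3] x  {1,2}  => 1  2->1 ok
  [4] y  {0}  => 0  1->0 ok
  [5] y  {0}  => 0  0->0 ok
  [6] x  {1,2}  => 2  0->2 ok
  [7] x  {1,2}  => 1  2->1 ok
  [8] y  {0}  => 0  1->0 ok
  [9] y  {0}  => 0  0->0 ok

0,2,2,1,0,0,2,1,0,0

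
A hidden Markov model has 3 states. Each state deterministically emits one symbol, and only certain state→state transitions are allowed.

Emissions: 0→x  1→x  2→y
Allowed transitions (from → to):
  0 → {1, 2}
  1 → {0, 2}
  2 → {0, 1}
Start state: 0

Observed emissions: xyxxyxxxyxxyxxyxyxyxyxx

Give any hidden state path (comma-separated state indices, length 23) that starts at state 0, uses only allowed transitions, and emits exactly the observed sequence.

0,2,0,1,2,0,1,0,2,0,1,2,0,1,2,1,2,0,2,1,2,0,1

  pos 0: x in {0,1}, choose 0; start
  pos 1: y in {2}, choose 2; 0->2 ok
  pos 2: x in {0,1}, choose 0; 2->0 ok
  pos 3: x in {0,1}, choose 1; 0->1 ok
  pos 4: y in {2}, choose 2; 1->2 ok
  pos 5: x in {0,1}, choose 0; 2->0 ok
  pos 6: x in {0,1}, choose 1; 0->1 ok
  pos 7: x in {0,1}, choose 0; 1->0 ok
  pos 8: y in {2}, choose 2; 0->2 ok
  pos 9: x in {0,1}, choose 0; 2->0 ok
  pos 10: x in {0,1}, choose 1; 0->1 ok
  pos 11: y in {2}, choose 2; 1->2 ok
  pos 12: x in {0,1}, choose 0; 2->0 ok
  pos 13: x in {0,1}, choose 1; 0->1 ok
  pos 14: y in {2}, choose 2; 1->2 ok
  pos 15: x in {0,1}, choose 1; 2->1 ok
  pos 16: y in {2}, choose 2; 1->2 ok
  pos 17: x in {0,1}, choose 0; 2->0 ok
  pos 18: y in {2}, choose 2; 0->2 ok
  pos 19: x in {0,1}, choose 1; 2->1 ok
  pos 20: y in {2}, choose 2; 1->2 ok
  pos 21: x in {0,1}, choose 0; 2->0 ok
  pos 22: x in {0,1}, choose 1; 0->1 ok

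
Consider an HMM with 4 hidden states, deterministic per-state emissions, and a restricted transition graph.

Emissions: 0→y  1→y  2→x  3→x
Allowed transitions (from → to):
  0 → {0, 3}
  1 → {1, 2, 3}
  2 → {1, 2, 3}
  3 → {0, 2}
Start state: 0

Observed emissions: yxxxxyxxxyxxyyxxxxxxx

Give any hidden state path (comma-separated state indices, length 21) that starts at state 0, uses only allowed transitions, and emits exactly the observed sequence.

0,3,2,3,2,1,2,3,2,1,3,2,1,1,2,3,2,2,3,2,3

  [0] y  {0,1}  => 0  start
  [1] x  {2,3}  => 3  0->3 ok
  [2] x  {2,3}  => 2  3->2 ok
  [3] x  {2,3}  => 3  2->3 ok
  [4] x  {2,3}  => 2  3->2 ok
  [5] y  {0,1}  => 1  2->1 ok
  [6] x  {2,3}  => 2  1->2 ok
  [7] x  {2,3}  => 3  2->3 ok
  [8] x  {2,3}  => 2  3->2 ok
  [9] y  {0,1}  => 1  2->1 ok
  [10] x  {2,3}  => 3  1->3 ok
  [11] x  {2,3}  => 2  3->2 ok
  [12] y  {0,1}  => 1  2->1 ok
  [13] y  {0,1}  => 1  1->1 ok
  [14] x  {2,3}  => 2  1->2 ok
  [15] x  {2,3}  => 3  2->3 ok
  [16] x  {2,3}  => 2  3->2 ok
  [17] x  {2,3}  => 2  2->2 ok
  [18] x  {2,3}  => 3  2->3 ok
  [19] x  {2,3}  => 2  3->2 ok
  [20] x  {2,3}  => 3  2->3 ok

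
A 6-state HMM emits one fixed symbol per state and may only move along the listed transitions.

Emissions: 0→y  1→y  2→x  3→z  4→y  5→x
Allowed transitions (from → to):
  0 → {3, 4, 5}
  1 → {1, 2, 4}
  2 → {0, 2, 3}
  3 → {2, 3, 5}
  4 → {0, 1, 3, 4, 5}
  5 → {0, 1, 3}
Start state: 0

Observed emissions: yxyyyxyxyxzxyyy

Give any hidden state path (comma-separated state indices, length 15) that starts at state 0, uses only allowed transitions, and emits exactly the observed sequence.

  pos 0: y in {0,1,4}, choose 0; start
  pos 1: x in {2,5}, choose 5; 0->5 ok
  pos 2: y in {0,1,4}, choose 0; 5->0 ok
  pos 3: y in {0,1,4}, choose 4; 0->4 ok
  pos 4: y in {0,1,4}, choose 4; 4->4 ok
  pos 5: x in {2,5}, choose 5; 4->5 ok
  pos 6: y in {0,1,4}, choose 0; 5->0 ok
  pos 7: x in {2,5}, choose 5; 0->5 ok
  pos 8: y in {0,1,4}, choose 0; 5->0 ok
  pos 9: x in {2,5}, choose 5; 0->5 ok
  pos 10: z in {3}, choose 3; 5->3 ok
  pos 11: x in {2,5}, choose 5; 3->5 ok
  pos 12: y in {0,1,4}, choose 1; 5->1 ok
  pos 13: y in {0,1,4}, choose 4; 1->4 ok
  pos 14: y in {0,1,4}, choose 0; 4->0 ok

0,5,0,4,4,5,0,5,0,5,3,5,1,4,0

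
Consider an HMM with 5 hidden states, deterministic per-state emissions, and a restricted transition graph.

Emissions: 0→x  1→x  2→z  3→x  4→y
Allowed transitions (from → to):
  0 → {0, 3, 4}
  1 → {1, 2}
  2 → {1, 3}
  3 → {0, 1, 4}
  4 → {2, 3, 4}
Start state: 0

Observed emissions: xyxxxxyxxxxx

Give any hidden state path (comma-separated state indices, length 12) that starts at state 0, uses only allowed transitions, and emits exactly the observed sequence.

  t0 'x' -> {0,1,3}, take 0 (start)
  t1 'y' -> {4}, take 4 (0->4 ok)
  t2 'x' -> {0,1,3}, take 3 (4->3 ok)
  t3 'x' -> {0,1,3}, take 0 (3->0 ok)
  t4 'x' -> {0,1,3}, take 0 (0->0 ok)
  t5 'x' -> {0,1,3}, take 3 (0->3 ok)
  t6 'y' -> {4}, take 4 (3->4 ok)
  t7 'x' -> {0,1,3}, take 3 (4->3 ok)
  t8 'x' -> {0,1,3}, take 0 (3->0 ok)
  t9 'x' -> {0,1,3}, take 3 (0->3 ok)
  t10 'x' -> {0,1,3}, take 0 (3->0 ok)
  t11 'x' -> {0,1,3}, take 3 (0->3 ok)

0,4,3,0,0,3,4,3,0,3,0,3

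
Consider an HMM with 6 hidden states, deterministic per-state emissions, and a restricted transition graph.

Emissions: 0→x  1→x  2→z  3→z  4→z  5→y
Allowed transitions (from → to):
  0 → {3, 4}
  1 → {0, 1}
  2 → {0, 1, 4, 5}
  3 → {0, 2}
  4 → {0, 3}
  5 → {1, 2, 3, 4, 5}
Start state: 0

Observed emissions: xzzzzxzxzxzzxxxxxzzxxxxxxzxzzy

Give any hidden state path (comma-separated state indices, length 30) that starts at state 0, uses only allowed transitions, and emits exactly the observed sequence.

0,3,2,4,3,0,3,0,4,0,3,2,1,1,1,1,0,3,2,1,1,1,1,1,0,4,0,3,2,5

  0: obs=x cand={0,1} pick 0 [start]
  1: obs=z cand={2,3,4} pick 3 [0->3 ok]
  2: obs=z cand={2,3,4} pick 2 [3->2 ok]
  3: obs=z cand={2,3,4} pick 4 [2->4 ok]
  4: obs=z cand={2,3,4} pick 3 [4->3 ok]
  5: obs=x cand={0,1} pick 0 [3->0 ok]
  6: obs=z cand={2,3,4} pick 3 [0->3 ok]
  7: obs=x cand={0,1} pick 0 [3->0 ok]
  8: obs=z cand={2,3,4} pick 4 [0->4 ok]
  9: obs=x cand={0,1} pick 0 [4->0 ok]
  10: obs=z cand={2,3,4} pick 3 [0->3 ok]
  11: obs=z cand={2,3,4} pick 2 [3->2 ok]
  12: obs=x cand={0,1} pick 1 [2->1 ok]
  13: obs=x cand={0,1} pick 1 [1->1 ok]
  14: obs=x cand={0,1} pick 1 [1->1 ok]
  15: obs=x cand={0,1} pick 1 [1->1 ok]
  16: obs=x cand={0,1} pick 0 [1->0 ok]
  17: obs=z cand={2,3,4} pick 3 [0->3 ok]
  18: obs=z cand={2,3,4} pick 2 [3->2 ok]
  19: obs=x cand={0,1} pick 1 [2->1 ok]
  20: obs=x cand={0,1} pick 1 [1->1 ok]
  21: obs=x cand={0,1} pick 1 [1->1 ok]
  22: obs=x cand={0,1} pick 1 [1->1 ok]
  23: obs=x cand={0,1} pick 1 [1->1 ok]
  24: obs=x cand={0,1} pick 0 [1->0 ok]
  25: obs=z cand={2,3,4} pick 4 [0->4 ok]
  26: obs=x cand={0,1} pick 0 [4->0 ok]
  27: obs=z cand={2,3,4} pick 3 [0->3 ok]
  28: obs=z cand={2,3,4} pick 2 [3->2 ok]
  29: obs=y cand={5} pick 5 [2->5 ok]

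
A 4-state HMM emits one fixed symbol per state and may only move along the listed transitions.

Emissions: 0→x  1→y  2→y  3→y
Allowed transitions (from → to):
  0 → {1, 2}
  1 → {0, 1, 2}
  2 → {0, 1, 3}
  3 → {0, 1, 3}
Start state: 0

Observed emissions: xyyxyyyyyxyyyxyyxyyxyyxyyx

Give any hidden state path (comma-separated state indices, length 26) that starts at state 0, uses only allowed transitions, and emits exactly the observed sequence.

0,2,1,0,2,3,3,1,1,0,2,3,1,0,2,1,0,2,3,0,2,1,0,1,1,0

  pos 0: x in {0}, choose 0; start
  pos 1: y in {1,2,3}, choose 2; 0->2 ok
  pos 2: y in {1,2,3}, choose 1; 2->1 ok
  pos 3: x in {0}, choose 0; 1->0 ok
  pos 4: y in {1,2,3}, choose 2; 0->2 ok
  pos 5: y in {1,2,3}, choose 3; 2->3 ok
  pos 6: y in {1,2,3}, choose 3; 3->3 ok
  pos 7: y in {1,2,3}, choose 1; 3->1 ok
  pos 8: y in {1,2,3}, choose 1; 1->1 ok
  pos 9: x in {0}, choose 0; 1->0 ok
  pos 10: y in {1,2,3}, choose 2; 0->2 ok
  pos 11: y in {1,2,3}, choose 3; 2->3 ok
  pos 12: y in {1,2,3}, choose 1; 3->1 ok
  pos 13: x in {0}, choose 0; 1->0 ok
  pos 14: y in {1,2,3}, choose 2; 0->2 ok
  pos 15: y in {1,2,3}, choose 1; 2->1 ok
  pos 16: x in {0}, choose 0; 1->0 ok
  pos 17: y in {1,2,3}, choose 2; 0->2 ok
  pos 18: y in {1,2,3}, choose 3; 2->3 ok
  pos 19: x in {0}, choose 0; 3->0 ok
  pos 20: y in {1,2,3}, choose 2; 0->2 ok
  pos 21: y in {1,2,3}, choose 1; 2->1 ok
  pos 22: x in {0}, choose 0; 1->0 ok
  pos 23: y in {1,2,3}, choose 1; 0->1 ok
  pos 24: y in {1,2,3}, choose 1; 1->1 ok
  pos 25: x in {0}, choose 0; 1->0 ok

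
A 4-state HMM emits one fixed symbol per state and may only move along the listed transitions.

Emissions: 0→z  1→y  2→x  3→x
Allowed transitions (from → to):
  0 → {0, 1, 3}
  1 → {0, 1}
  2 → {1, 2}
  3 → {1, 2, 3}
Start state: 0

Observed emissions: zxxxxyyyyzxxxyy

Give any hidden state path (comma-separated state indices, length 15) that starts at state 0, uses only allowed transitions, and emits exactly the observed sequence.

0,3,3,3,3,1,1,1,1,0,3,3,2,1,1

  t0 'z' -> {0}, take 0 (start)
  t1 'x' -> {2,3}, take 3 (0->3 ok)
  t2 'x' -> {2,3}, take 3 (3->3 ok)
  t3 'x' -> {2,3}, take 3 (3->3 ok)
  t4 'x' -> {2,3}, take 3 (3->3 ok)
  t5 'y' -> {1}, take 1 (3->1 ok)
  t6 'y' -> {1}, take 1 (1->1 ok)
  t7 'y' -> {1}, take 1 (1->1 ok)
  t8 'y' -> {1}, take 1 (1->1 ok)
  t9 'z' -> {0}, take 0 (1->0 ok)
  t10 'x' -> {2,3}, take 3 (0->3 ok)
  t11 'x' -> {2,3}, take 3 (3->3 ok)
  t12 'x' -> {2,3}, take 2 (3->2 ok)
  t13 'y' -> {1}, take 1 (2->1 ok)
  t14 'y' -> {1}, take 1 (1->1 ok)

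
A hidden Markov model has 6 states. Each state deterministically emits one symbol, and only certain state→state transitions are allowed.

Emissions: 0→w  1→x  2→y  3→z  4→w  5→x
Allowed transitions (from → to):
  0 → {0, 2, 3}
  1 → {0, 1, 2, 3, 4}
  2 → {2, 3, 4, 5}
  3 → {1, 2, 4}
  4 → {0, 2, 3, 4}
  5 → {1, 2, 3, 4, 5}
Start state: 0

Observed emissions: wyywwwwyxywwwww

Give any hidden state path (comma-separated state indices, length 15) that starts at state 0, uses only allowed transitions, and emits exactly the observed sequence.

  t0 'w' -> {0,4}, take 0 (start)
  t1 'y' -> {2}, take 2 (0->2 ok)
  t2 'y' -> {2}, take 2 (2->2 ok)
  t3 'w' -> {0,4}, take 4 (2->4 ok)
  t4 'w' -> {0,4}, take 4 (4->4 ok)
  t5 'w' -> {0,4}, take 4 (4->4 ok)
  t6 'w' -> {0,4}, take 4 (4->4 ok)
  t7 'y' -> {2}, take 2 (4->2 ok)
  t8 'x' -> {1,5}, take 5 (2->5 ok)
  t9 'y' -> {2}, take 2 (5->2 ok)
  t10 'w' -> {0,4}, take 4 (2->4 ok)
  t11 'w' -> {0,4}, take 4 (4->4 ok)
  t12 'w' -> {0,4}, take 0 (4->0 ok)
  t13 'w' -> {0,4}, take 0 (0->0 ok)
  t14 'w' -> {0,4}, take 0 (0->0 ok)

0,2,2,4,4,4,4,2,5,2,4,4,0,0,0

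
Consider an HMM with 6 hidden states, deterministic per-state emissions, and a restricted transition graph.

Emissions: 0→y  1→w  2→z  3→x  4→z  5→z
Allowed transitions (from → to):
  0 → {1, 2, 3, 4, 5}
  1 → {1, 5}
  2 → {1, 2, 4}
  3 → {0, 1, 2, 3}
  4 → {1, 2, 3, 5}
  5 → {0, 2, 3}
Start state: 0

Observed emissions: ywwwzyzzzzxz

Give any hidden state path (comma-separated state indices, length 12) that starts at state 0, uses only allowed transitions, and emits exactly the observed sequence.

0,1,1,1,5,0,2,2,4,5,3,2

  pos 0: y in {0}, choose 0; start
  pos 1: w in {1}, choose 1; 0->1 ok
  pos 2: w in {1}, choose 1; 1->1 ok
  pos 3: w in {1}, choose 1; 1->1 ok
  pos 4: z in {2,4,5}, choose 5; 1->5 ok
  pos 5: y in {0}, choose 0; 5->0 ok
  pos 6: z in {2,4,5}, choose 2; 0->2 ok
  pos 7: z in {2,4,5}, choose 2; 2->2 ok
  pos 8: z in {2,4,5}, choose 4; 2->4 ok
  pos 9: z in {2,4,5}, choose 5; 4->5 ok
  pos 10: x in {3}, choose 3; 5->3 ok
  pos 11: z in {2,4,5}, choose 2; 3->2 ok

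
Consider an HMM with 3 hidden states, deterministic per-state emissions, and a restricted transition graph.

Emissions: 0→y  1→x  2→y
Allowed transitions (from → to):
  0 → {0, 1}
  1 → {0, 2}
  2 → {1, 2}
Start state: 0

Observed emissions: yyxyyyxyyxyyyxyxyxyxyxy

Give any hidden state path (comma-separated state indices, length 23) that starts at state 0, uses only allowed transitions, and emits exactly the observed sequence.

0,0,1,0,0,0,1,2,2,1,0,0,0,1,0,1,2,1,2,1,2,1,0

  pos 0: y in {0,2}, choose 0; start
  pos 1: y in {0,2}, choose 0; 0->0 ok
  pos 2: x in {1}, choose 1; 0->1 ok
  pos 3: y in {0,2}, choose 0; 1->0 ok
  pos 4: y in {0,2}, choose 0; 0->0 ok
  pos 5: y in {0,2}, choose 0; 0->0 ok
  pos 6: x in {1}, choose 1; 0->1 ok
  pos 7: y in {0,2}, choose 2; 1->2 ok
  pos 8: y in {0,2}, choose 2; 2->2 ok
  pos 9: x in {1}, choose 1; 2->1 ok
  pos 10: y in {0,2}, choose 0; 1->0 ok
  pos 11: y in {0,2}, choose 0; 0->0 ok
  pos 12: y in {0,2}, choose 0; 0->0 ok
  pos 13: x in {1}, choose 1; 0->1 ok
  pos 14: y in {0,2}, choose 0; 1->0 ok
  pos 15: x in {1}, choose 1; 0->1 ok
  pos 16: y in {0,2}, choose 2; 1->2 ok
  pos 17: x in {1}, choose 1; 2->1 ok
  pos 18: y in {0,2}, choose 2; 1->2 ok
  pos 19: x in {1}, choose 1; 2->1 ok
  pos 20: y in {0,2}, choose 2; 1->2 ok
  pos 21: x in {1}, choose 1; 2->1 ok
  pos 22: y in {0,2}, choose 0; 1->0 ok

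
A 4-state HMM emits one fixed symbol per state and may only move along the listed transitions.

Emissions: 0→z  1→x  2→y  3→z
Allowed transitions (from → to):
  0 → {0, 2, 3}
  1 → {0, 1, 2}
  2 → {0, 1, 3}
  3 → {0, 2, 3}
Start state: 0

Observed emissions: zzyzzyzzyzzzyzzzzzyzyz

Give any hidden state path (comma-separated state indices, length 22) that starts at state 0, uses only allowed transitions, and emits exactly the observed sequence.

  pos 0: z in {0,3}, choose 0; start
  pos 1: z in {0,3}, choose 3; 0->3 ok
  pos 2: y in {2}, choose 2; 3->2 ok
  pos 3: z in {0,3}, choose 3; 2->3 ok
  pos 4: z in {0,3}, choose 0; 3->0 ok
  pos 5: y in {2}, choose 2; 0->2 ok
  pos 6: z in {0,3}, choose 3; 2->3 ok
  pos 7: z in {0,3}, choose 3; 3->3 ok
  pos 8: y in {2}, choose 2; 3->2 ok
  pos 9: z in {0,3}, choose 0; 2->0 ok
  pos 10: z in {0,3}, choose 3; 0->3 ok
  pos 11: z in {0,3}, choose 3; 3->3 ok
  pos 12: y in {2}, choose 2; 3->2 ok
  pos 13: z in {0,3}, choose 3; 2->3 ok
  pos 14: z in {0,3}, choose 0; 3->0 ok
  pos 15: z in {0,3}, choose 3; 0->3 ok
  pos 16: z in {0,3}, choose 0; 3->0 ok
  pos 17: z in {0,3}, choose 0; 0->0 ok
  pos 18: y in {2}, choose 2; 0->2 ok
  pos 19: z in {0,3}, choose 3; 2->3 ok
  pos 20: y in {2}, choose 2; 3->2 ok
  pos 21: z in {0,3}, choose 0; 2->0 ok

0,3,2,3,0,2,3,3,2,0,3,3,2,3,0,3,0,0,2,3,2,0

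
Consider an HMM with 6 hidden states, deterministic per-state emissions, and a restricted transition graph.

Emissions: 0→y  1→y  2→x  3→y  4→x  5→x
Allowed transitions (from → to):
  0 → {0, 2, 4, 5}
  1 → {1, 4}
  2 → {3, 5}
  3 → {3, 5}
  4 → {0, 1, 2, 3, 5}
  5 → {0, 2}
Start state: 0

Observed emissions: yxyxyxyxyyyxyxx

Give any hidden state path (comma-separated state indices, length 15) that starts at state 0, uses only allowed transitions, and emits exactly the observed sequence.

0,4,0,4,3,5,0,2,3,3,3,5,0,2,5

  [0] y  {0,1,3}  => 0  start
  [1] x  {2,4,5}  => 4  0->4 ok
  [2] y  {0,1,3}  => 0  4->0 ok
  [3] x  {2,4,5}  => 4  0->4 ok
  [4] y  {0,1,3}  => 3  4->3 ok
  [5] x  {2,4,5}  => 5  3->5 ok
  [6] y  {0,1,3}  => 0  5->0 ok
  [7] x  {2,4,5}  => 2  0->2 ok
  [8] y  {0,1,3}  => 3  2->3 ok
  [9] y  {0,1,3}  => 3  3->3 ok
  [10] y  {0,1,3}  => 3  3->3 ok
  [11] x  {2,4,5}  => 5  3->5 ok
  [12] y  {0,1,3}  => 0  5->0 ok
  [13] x  {2,4,5}  => 2  0->2 ok
  [14] x  {2,4,5}  => 5  2->5 ok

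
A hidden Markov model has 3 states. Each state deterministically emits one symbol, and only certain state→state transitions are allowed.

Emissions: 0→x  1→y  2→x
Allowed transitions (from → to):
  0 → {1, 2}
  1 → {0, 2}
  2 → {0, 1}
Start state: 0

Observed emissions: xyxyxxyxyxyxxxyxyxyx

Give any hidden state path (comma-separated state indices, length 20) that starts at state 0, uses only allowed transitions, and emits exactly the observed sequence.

0,1,2,1,2,0,1,0,1,0,1,2,0,2,1,2,1,0,1,0

  pos 0: x in {0,2}, choose 0; start
  pos 1: y in {1}, choose 1; 0->1 ok
  pos 2: x in {0,2}, choose 2; 1->2 ok
  pos 3: y in {1}, choose 1; 2->1 ok
  pos 4: x in {0,2}, choose 2; 1->2 ok
  pos 5: x in {0,2}, choose 0; 2->0 ok
  pos 6: y in {1}, choose 1; 0->1 ok
  pos 7: x in {0,2}, choose 0; 1->0 ok
  pos 8: y in {1}, choose 1; 0->1 ok
  pos 9: x in {0,2}, choose 0; 1->0 ok
  pos 10: y in {1}, choose 1; 0->1 ok
  pos 11: x in {0,2}, choose 2; 1->2 ok
  pos 12: x in {0,2}, choose 0; 2->0 ok
  pos 13: x in {0,2}, choose 2; 0->2 ok
  pos 14: y in {1}, choose 1; 2->1 ok
  pos 15: x in {0,2}, choose 2; 1->2 ok
  pos 16: y in {1}, choose 1; 2->1 ok
  pos 17: x in {0,2}, choose 0; 1->0 ok
  pos 18: y in {1}, choose 1; 0->1 ok
  pos 19: x in {0,2}, choose 0; 1->0 ok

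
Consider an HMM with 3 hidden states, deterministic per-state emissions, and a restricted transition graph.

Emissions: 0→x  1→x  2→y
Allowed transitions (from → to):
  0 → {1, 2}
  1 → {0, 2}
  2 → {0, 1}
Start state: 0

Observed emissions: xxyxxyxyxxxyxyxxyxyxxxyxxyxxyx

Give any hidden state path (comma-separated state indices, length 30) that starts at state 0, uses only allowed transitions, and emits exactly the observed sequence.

0,1,2,0,1,2,0,2,0,1,0,2,0,2,0,1,2,1,2,1,0,1,2,1,0,2,1,0,2,1

  0: obs=x cand={0,1} pick 0 [start]
  1: obs=x cand={0,1} pick 1 [0->1 ok]
  2: obs=y cand={2} pick 2 [1->2 ok]
  3: obs=x cand={0,1} pick 0 [2->0 ok]
  4: obs=x cand={0,1} pick 1 [0->1 ok]
  5: obs=y cand={2} pick 2 [1->2 ok]
  6: obs=x cand={0,1} pick 0 [2->0 ok]
  7: obs=y cand={2} pick 2 [0->2 ok]
  8: obs=x cand={0,1} pick 0 [2->0 ok]
  9: obs=x cand={0,1} pick 1 [0->1 ok]
  10: obs=x cand={0,1} pick 0 [1->0 ok]
  11: obs=y cand={2} pick 2 [0->2 ok]
  12: obs=x cand={0,1} pick 0 [2->0 ok]
  13: obs=y cand={2} pick 2 [0->2 ok]
  14: obs=x cand={0,1} pick 0 [2->0 ok]
  15: obs=x cand={0,1} pick 1 [0->1 ok]
  16: obs=y cand={2} pick 2 [1->2 ok]
  17: obs=x cand={0,1} pick 1 [2->1 ok]
  18: obs=y cand={2} pick 2 [1->2 ok]
  19: obs=x cand={0,1} pick 1 [2->1 ok]
  20: obs=x cand={0,1} pick 0 [1->0 ok]
  21: obs=x cand={0,1} pick 1 [0->1 ok]
  22: obs=y cand={2} pick 2 [1->2 ok]
  23: obs=x cand={0,1} pick 1 [2->1 ok]
  24: obs=x cand={0,1} pick 0 [1->0 ok]
  25: obs=y cand={2} pick 2 [0->2 ok]
  26: obs=x cand={0,1} pick 1 [2->1 ok]
  27: obs=x cand={0,1} pick 0 [1->0 ok]
  28: obs=y cand={2} pick 2 [0->2 ok]
  29: obs=x cand={0,1} pick 1 [2->1 ok]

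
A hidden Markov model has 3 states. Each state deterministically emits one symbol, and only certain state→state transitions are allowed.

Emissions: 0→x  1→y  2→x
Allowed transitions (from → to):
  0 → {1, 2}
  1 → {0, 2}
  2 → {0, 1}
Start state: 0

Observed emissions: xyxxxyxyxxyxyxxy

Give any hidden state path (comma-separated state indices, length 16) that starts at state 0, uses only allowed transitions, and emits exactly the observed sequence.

0,1,0,2,0,1,0,1,0,2,1,0,1,2,0,1

  0: obs=x cand={0,2} pick 0 [start]
  1: obs=y cand={1} pick 1 [0->1 ok]
  2: obs=x cand={0,2} pick 0 [1->0 ok]
  3: obs=x cand={0,2} pick 2 [0->2 ok]
  4: obs=x cand={0,2} pick 0 [2->0 ok]
  5: obs=y cand={1} pick 1 [0->1 ok]
  6: obs=x cand={0,2} pick 0 [1->0 ok]
  7: obs=y cand={1} pick 1 [0->1 ok]
  8: obs=x cand={0,2} pick 0 [1->0 ok]
  9: obs=x cand={0,2} pick 2 [0->2 ok]
  10: obs=y cand={1} pick 1 [2->1 ok]
  11: obs=x cand={0,2} pick 0 [1->0 ok]
  12: obs=y cand={1} pick 1 [0->1 ok]
  13: obs=x cand={0,2} pick 2 [1->2 ok]
  14: obs=x cand={0,2} pick 0 [2->0 ok]
  15: obs=y cand={1} pick 1 [0->1 ok]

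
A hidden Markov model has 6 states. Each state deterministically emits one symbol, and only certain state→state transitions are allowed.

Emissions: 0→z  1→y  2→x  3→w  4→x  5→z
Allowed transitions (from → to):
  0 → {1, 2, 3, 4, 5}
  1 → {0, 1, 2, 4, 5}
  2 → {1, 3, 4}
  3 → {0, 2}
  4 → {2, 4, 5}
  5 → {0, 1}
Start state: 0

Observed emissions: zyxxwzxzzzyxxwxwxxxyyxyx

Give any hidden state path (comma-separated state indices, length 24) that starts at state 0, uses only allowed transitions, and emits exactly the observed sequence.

  pos 0: z in {0,5}, choose 0; start
  pos 1: y in {1}, choose 1; 0->1 ok
  pos 2: x in {2,4}, choose 4; 1->4 ok
  pos 3: x in {2,4}, choose 2; 4->2 ok
  pos 4: w in {3}, choose 3; 2->3 ok
  pos 5: z in {0,5}, choose 0; 3->0 ok
  pos 6: x in {2,4}, choose 4; 0->4 ok
  pos 7: z in {0,5}, choose 5; 4->5 ok
  pos 8: z in {0,5}, choose 0; 5->0 ok
  pos 9: z in {0,5}, choose 5; 0->5 ok
  pos 10: y in {1}, choose 1; 5->1 ok
  pos 11: x in {2,4}, choose 4; 1->4 ok
  pos 12: x in {2,4}, choose 2; 4->2 ok
  pos 13: w in {3}, choose 3; 2->3 ok
  pos 14: x in {2,4}, choose 2; 3->2 ok
  pos 15: w in {3}, choose 3; 2->3 ok
  pos 16: x in {2,4}, choose 2; 3->2 ok
  pos 17: x in {2,4}, choose 4; 2->4 ok
  pos 18: x in {2,4}, choose 2; 4->2 ok
  pos 19: y in {1}, choose 1; 2->1 ok
  pos 20: y in {1}, choose 1; 1->1 ok
  pos 21: x in {2,4}, choose 2; 1->2 ok
  pos 22: y in {1}, choose 1; 2->1 ok
  pos 23: x in {2,4}, choose 4; 1->4 ok

0,1,4,2,3,0,4,5,0,5,1,4,2,3,2,3,2,4,2,1,1,2,1,4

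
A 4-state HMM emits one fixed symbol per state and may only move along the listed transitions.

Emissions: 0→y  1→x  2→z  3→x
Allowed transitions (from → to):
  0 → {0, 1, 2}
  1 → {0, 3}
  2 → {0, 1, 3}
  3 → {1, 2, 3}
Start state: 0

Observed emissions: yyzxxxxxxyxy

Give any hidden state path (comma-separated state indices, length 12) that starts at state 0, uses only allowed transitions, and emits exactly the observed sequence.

0,0,2,3,3,3,1,3,1,0,1,0

  pos 0: y in {0}, choose 0; start
  pos 1: y in {0}, choose 0; 0->0 ok
  pos 2: z in {2}, choose 2; 0->2 ok
  pos 3: x in {1,3}, choose 3; 2->3 ok
  pos 4: x in {1,3}, choose 3; 3->3 ok
  pos 5: x in {1,3}, choose 3; 3->3 ok
  pos 6: x in {1,3}, choose 1; 3->1 ok
  pos 7: x in {1,3}, choose 3; 1->3 ok
  pos 8: x in {1,3}, choose 1; 3->1 ok
  pos 9: y in {0}, choose 0; 1->0 ok
  pos 10: x in {1,3}, choose 1; 0->1 ok
  pos 11: y in {0}, choose 0; 1->0 ok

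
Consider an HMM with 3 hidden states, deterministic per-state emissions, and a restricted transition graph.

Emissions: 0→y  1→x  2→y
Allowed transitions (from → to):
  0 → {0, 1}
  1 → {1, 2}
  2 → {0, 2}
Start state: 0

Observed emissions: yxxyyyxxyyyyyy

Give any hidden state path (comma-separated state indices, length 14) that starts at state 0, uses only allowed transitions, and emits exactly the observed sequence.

0,1,1,2,2,0,1,1,2,2,2,2,0,0

  t0 'y' -> {0,2}, take 0 (start)
  t1 'x' -> {1}, take 1 (0->1 ok)
  t2 'x' -> {1}, take 1 (1->1 ok)
  t3 'y' -> {0,2}, take 2 (1->2 ok)
  t4 'y' -> {0,2}, take 2 (2->2 ok)
  t5 'y' -> {0,2}, take 0 (2->0 ok)
  t6 'x' -> {1}, take 1 (0->1 ok)
  t7 'x' -> {1}, take 1 (1->1 ok)
  t8 'y' -> {0,2}, take 2 (1->2 ok)
  t9 'y' -> {0,2}, take 2 (2->2 ok)
  t10 'y' -> {0,2}, take 2 (2->2 ok)
  t11 'y' -> {0,2}, take 2 (2->2 ok)
  t12 'y' -> {0,2}, take 0 (2->0 ok)
  t13 'y' -> {0,2}, take 0 (0->0 ok)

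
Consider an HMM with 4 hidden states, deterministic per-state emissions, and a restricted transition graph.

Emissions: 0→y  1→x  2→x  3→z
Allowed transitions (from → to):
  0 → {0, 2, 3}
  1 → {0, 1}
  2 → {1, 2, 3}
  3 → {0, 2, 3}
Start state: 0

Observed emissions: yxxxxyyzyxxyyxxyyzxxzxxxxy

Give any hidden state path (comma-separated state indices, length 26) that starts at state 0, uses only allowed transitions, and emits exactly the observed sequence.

0,2,2,2,1,0,0,3,0,2,1,0,0,2,1,0,0,3,2,2,3,2,2,1,1,0

  0: obs=y cand={0} pick 0 [start]
  1: obs=x cand={1,2} pick 2 [0->2 ok]
  2: obs=x cand={1,2} pick 2 [2->2 ok]
  3: obs=x cand={1,2} pick 2 [2->2 ok]
  4: obs=x cand={1,2} pick 1 [2->1 ok]
  5: obs=y cand={0} pick 0 [1->0 ok]
  6: obs=y cand={0} pick 0 [0->0 ok]
  7: obs=z cand={3} pick 3 [0->3 ok]
  8: obs=y cand={0} pick 0 [3->0 ok]
  9: obs=x cand={1,2} pick 2 [0->2 ok]
  10: obs=x cand={1,2} pick 1 [2->1 ok]
  11: obs=y cand={0} pick 0 [1->0 ok]
  12: obs=y cand={0} pick 0 [0->0 ok]
  13: obs=x cand={1,2} pick 2 [0->2 ok]
  14: obs=x cand={1,2} pick 1 [2->1 ok]
  15: obs=y cand={0} pick 0 [1->0 ok]
  16: obs=y cand={0} pick 0 [0->0 ok]
  17: obs=z cand={3} pick 3 [0->3 ok]
  18: obs=x cand={1,2} pick 2 [3->2 ok]
  19: obs=x cand={1,2} pick 2 [2->2 ok]
  20: obs=z cand={3} pick 3 [2->3 ok]
  21: obs=x cand={1,2} pick 2 [3->2 ok]
  22: obs=x cand={1,2} pick 2 [2->2 ok]
  23: obs=x cand={1,2} pick 1 [2->1 ok]
  24: obs=x cand={1,2} pick 1 [1->1 ok]
  25: obs=y cand={0} pick 0 [1->0 ok]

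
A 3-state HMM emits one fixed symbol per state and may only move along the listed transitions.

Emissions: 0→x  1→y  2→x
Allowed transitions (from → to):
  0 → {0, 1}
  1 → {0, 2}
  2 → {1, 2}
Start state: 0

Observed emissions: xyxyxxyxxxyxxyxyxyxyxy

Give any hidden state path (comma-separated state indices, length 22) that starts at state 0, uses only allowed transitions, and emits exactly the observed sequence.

  pos 0: x in {0,2}, choose 0; start
  pos 1: y in {1}, choose 1; 0->1 ok
  pos 2: x in {0,2}, choose 2; 1->2 ok
  pos 3: y in {1}, choose 1; 2->1 ok
  pos 4: x in {0,2}, choose 0; 1->0 ok
  pos 5: x in {0,2}, choose 0; 0->0 ok
  pos 6: y in {1}, choose 1; 0->1 ok
  pos 7: x in {0,2}, choose 0; 1->0 ok
  pos 8: x in {0,2}, choose 0; 0->0 ok
  pos 9: x in {0,2}, choose 0; 0->0 ok
  pos 10: y in {1}, choose 1; 0->1 ok
  pos 11: x in {0,2}, choose 2; 1->2 ok
  pos 12: x in {0,2}, choose 2; 2->2 ok
  pos 13: y in {1}, choose 1; 2->1 ok
  pos 14: x in {0,2}, choose 2; 1->2 ok
  pos 15: y in {1}, choose 1; 2->1 ok
  pos 16: x in {0,2}, choose 0; 1->0 ok
  pos 17: y in {1}, choose 1; 0->1 ok
  pos 18: x in {0,2}, choose 0; 1->0 ok
  pos 19: y in {1}, choose 1; 0->1 ok
  pos 20: x in {0,2}, choose 0; 1->0 ok
  pos 21: y in {1}, choose 1; 0->1 ok

0,1,2,1,0,0,1,0,0,0,1,2,2,1,2,1,0,1,0,1,0,1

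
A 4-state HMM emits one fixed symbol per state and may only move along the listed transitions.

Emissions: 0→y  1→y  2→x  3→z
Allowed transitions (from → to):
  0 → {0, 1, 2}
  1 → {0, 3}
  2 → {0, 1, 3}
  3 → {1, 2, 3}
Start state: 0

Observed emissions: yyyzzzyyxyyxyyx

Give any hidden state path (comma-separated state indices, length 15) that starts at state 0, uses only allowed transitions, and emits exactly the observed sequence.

  [0] y  {0,1}  => 0  start
  [1] y  {0,1}  => 0  0->0 ok
  [2] y  {0,1}  => 1  0->1 ok
  [3] z  {3}  => 3  1->3 ok
  [4] z  {3}  => 3  3->3 ok
  [5] z  {3}  => 3  3->3 ok
  [6] y  {0,1}  => 1  3->1 ok
  [7] y  {0,1}  => 0  1->0 ok
  [8] x  {2}  => 2  0->2 ok
  [9] y  {0,1}  => 0  2->0 ok
  [10] y  {0,1}  => 0  0->0 ok
  [11] x  {2}  => 2  0->2 ok
  [12] y  {0,1}  => 1  2->1 ok
  [13] y  {0,1}  => 0  1->0 ok
  [14] x  {2}  => 2  0->2 ok

0,0,1,3,3,3,1,0,2,0,0,2,1,0,2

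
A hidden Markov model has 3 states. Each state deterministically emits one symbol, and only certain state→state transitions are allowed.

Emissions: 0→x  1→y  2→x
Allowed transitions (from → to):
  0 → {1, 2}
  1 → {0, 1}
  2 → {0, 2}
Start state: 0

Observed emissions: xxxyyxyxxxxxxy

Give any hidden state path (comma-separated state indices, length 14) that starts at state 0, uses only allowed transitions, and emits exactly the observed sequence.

0,2,0,1,1,0,1,0,2,0,2,2,0,1

  pos 0: x in {0,2}, choose 0; start
  pos 1: x in {0,2}, choose 2; 0->2 ok
  pos 2: x in {0,2}, choose 0; 2->0 ok
  pos 3: y in {1}, choose 1; 0->1 ok
  pos 4: y in {1}, choose 1; 1->1 ok
  pos 5: x in {0,2}, choose 0; 1->0 ok
  pos 6: y in {1}, choose 1; 0->1 ok
  pos 7: x in {0,2}, choose 0; 1->0 ok
  pos 8: x in {0,2}, choose 2; 0->2 ok
  pos 9: x in {0,2}, choose 0; 2->0 ok
  pos 10: x in {0,2}, choose 2; 0->2 ok
  pos 11: x in {0,2}, choose 2; 2->2 ok
  pos 12: x in {0,2}, choose 0; 2->0 ok
  pos 13: y in {1}, choose 1; 0->1 ok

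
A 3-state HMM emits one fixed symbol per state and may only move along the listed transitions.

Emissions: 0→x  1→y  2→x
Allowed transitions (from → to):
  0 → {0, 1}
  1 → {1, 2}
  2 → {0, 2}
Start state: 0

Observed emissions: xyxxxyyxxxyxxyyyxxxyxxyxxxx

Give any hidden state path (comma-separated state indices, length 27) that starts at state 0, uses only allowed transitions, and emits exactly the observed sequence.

  0: obs=x cand={0,2} pick 0 [start]
  1: obs=y cand={1} pick 1 [0->1 ok]
  2: obs=x cand={0,2} pick 2 [1->2 ok]
  3: obs=x cand={0,2} pick 0 [2->0 ok]
  4: obs=x cand={0,2} pick 0 [0->0 ok]
  5: obs=y cand={1} pick 1 [0->1 ok]
  6: obs=y cand={1} pick 1 [1->1 ok]
  7: obs=x cand={0,2} pick 2 [1->2 ok]
  8: obs=x cand={0,2} pick 2 [2->2 ok]
  9: obs=x cand={0,2} pick 0 [2->0 ok]
  10: obs=y cand={1} pick 1 [0->1 ok]
  11: obs=x cand={0,2} pick 2 [1->2 ok]
  12: obs=x cand={0,2} pick 0 [2->0 ok]
  13: obs=y cand={1} pick 1 [0->1 ok]
  14: obs=y cand={1} pick 1 [1->1 ok]
  15: obs=y cand={1} pick 1 [1->1 ok]
  16: obs=x cand={0,2} pick 2 [1->2 ok]
  17: obs=x cand={0,2} pick 0 [2->0 ok]
  18: obs=x cand={0,2} pick 0 [0->0 ok]
  19: obs=y cand={1} pick 1 [0->1 ok]
  20: obs=x cand={0,2} pick 2 [1->2 ok]
  21: obs=x cand={0,2} pick 0 [2->0 ok]
  22: obs=y cand={1} pick 1 [0->1 ok]
  23: obs=x cand={0,2} pick 2 [1->2 ok]
  24: obs=x cand={0,2} pick 2 [2->2 ok]
  25: obs=x cand={0,2} pick 2 [2->2 ok]
  26: obs=x cand={0,2} pick 0 [2->0 ok]

0,1,2,0,0,1,1,2,2,0,1,2,0,1,1,1,2,0,0,1,2,0,1,2,2,2,0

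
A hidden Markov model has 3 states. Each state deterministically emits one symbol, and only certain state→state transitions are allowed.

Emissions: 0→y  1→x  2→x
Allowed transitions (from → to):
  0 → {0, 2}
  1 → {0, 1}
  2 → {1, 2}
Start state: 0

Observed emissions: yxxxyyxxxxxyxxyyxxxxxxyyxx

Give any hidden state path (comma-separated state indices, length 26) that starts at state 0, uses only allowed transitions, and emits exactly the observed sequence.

  0: obs=y cand={0} pick 0 [start]
  1: obs=x cand={1,2} pick 2 [0->2 ok]
  2: obs=x cand={1,2} pick 2 [2->2 ok]
  3: obs=x cand={1,2} pick 1 [2->1 ok]
  4: obs=y cand={0} pick 0 [1->0 ok]
  5: obs=y cand={0} pick 0 [0->0 ok]
  6: obs=x cand={1,2} pick 2 [0->2 ok]
  7: obs=x cand={1,2} pick 2 [2->2 ok]
  8: obs=x cand={1,2} pick 1 [2->1 ok]
  9: obs=x cand={1,2} pick 1 [1->1 ok]
  10: obs=x cand={1,2} pick 1 [1->1 ok]
  11: obs=y cand={0} pick 0 [1->0 ok]
  12: obs=x cand={1,2} pick 2 [0->2 ok]
  13: obs=x cand={1,2} pick 1 [2->1 ok]
  14: obs=y cand={0} pick 0 [1->0 ok]
  15: obs=y cand={0} pick 0 [0->0 ok]
  16: obs=x cand={1,2} pick 2 [0->2 ok]
  17: obs=x cand={1,2} pick 2 [2->2 ok]
  18: obs=x cand={1,2} pick 2 [2->2 ok]
  19: obs=x cand={1,2} pick 1 [2->1 ok]
  20: obs=x cand={1,2} pick 1 [1->1 ok]
  21: obs=x cand={1,2} pick 1 [1->1 ok]
  22: obs=y cand={0} pick 0 [1->0 ok]
  23: obs=y cand={0} pick 0 [0->0 ok]
  24: obs=x cand={1,2} pick 2 [0->2 ok]
  25: obs=x cand={1,2} pick 1 [2->1 ok]

0,2,2,1,0,0,2,2,1,1,1,0,2,1,0,0,2,2,2,1,1,1,0,0,2,1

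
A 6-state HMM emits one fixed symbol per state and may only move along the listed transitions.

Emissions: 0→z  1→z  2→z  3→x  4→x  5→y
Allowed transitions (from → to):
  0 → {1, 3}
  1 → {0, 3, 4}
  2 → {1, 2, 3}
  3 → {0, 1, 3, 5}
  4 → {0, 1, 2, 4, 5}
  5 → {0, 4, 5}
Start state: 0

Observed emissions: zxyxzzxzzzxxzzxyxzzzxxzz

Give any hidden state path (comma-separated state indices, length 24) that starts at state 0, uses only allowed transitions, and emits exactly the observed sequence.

  [0] z  {0,1,2}  => 0  start
  [1] x  {3,4}  => 3  0->3 ok
  [2] y  {5}  => 5  3->5 ok
  [3] x  {3,4}  => 4  5->4 ok
  [4] z  {0,1,2}  => 2  4->2 ok
  [5] z  {0,1,2}  => 1  2->1 ok
  [6] x  {3,4}  => 4  1->4 ok
  [7] z  {0,1,2}  => 1  4->1 ok
  [8] z  {0,1,2}  => 0  1->0 ok
  [9] z  {0,1,2}  => 1  0->1 ok
  [10] x  {3,4}  => 4  1->4 ok
  [11] x  {3,4}  => 4  4->4 ok
  [12] z  {0,1,2}  => 2  4->2 ok
  [13] z  {0,1,2}  => 2  2->2 ok
  [14] x  {3,4}  => 3  2->3 ok
  [15] y  {5}  => 5  3->5 ok
  [16] x  {3,4}  => 4  5->4 ok
  [17] z  {0,1,2}  => 2  4->2 ok
  [18] z  {0,1,2}  => 2  2->2 ok
  [19] z  {0,1,2}  => 2  2->2 ok
  [20] x  {3,4}  => 3  2->3 ok
  [21] x  {3,4}  => 3  3->3 ok
  [22] z  {0,1,2}  => 0  3->0 ok
  [23] z  {0,1,2}  => 1  0->1 ok

0,3,5,4,2,1,4,1,0,1,4,4,2,2,3,5,4,2,2,2,3,3,0,1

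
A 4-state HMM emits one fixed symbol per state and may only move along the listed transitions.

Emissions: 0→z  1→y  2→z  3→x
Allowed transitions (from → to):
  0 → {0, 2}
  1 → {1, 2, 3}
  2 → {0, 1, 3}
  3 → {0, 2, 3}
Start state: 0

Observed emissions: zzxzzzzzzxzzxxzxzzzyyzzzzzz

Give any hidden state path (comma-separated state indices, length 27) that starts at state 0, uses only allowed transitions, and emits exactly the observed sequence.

  [0] z  {0,2}  => 0  start
  [1] z  {0,2}  => 2  0->2 ok
  [2] x  {3}  => 3  2->3 ok
  [3] z  {0,2}  => 2  3->2 ok
  [4] z  {0,2}  => 0  2->0 ok
  [5] z  {0,2}  => 0  0->0 ok
  [6] z  {0,2}  => 0  0->0 ok
  [7] z  {0,2}  => 0  0->0 ok
  [8] z  {0,2}  => 2  0->2 ok
  [9] x  {3}  => 3  2->3 ok
  [10] z  {0,2}  => 0  3->0 ok
  [11] z  {0,2}  => 2  0->2 ok
  [12] x  {3}  => 3  2->3 ok
  [13] x  {3}  => 3  3->3 ok
  [14] z  {0,2}  => 2  3->2 ok
  [15] x  {3}  => 3  2->3 ok
  [16] z  {0,2}  => 0  3->0 ok
  [17] z  {0,2}  => 0  0->0 ok
  [18] z  {0,2}  => 2  0->2 ok
  [19] y  {1}  => 1  2->1 ok
  [20] y  {1}  => 1  1->1 ok
  [21] z  {0,2}  => 2  1->2 ok
  [22] z  {0,2}  => 0  2->0 ok
  [23] z  {0,2}  => 2  0->2 ok
  [24] z  {0,2}  => 0  2->0 ok
  [25] z  {0,2}  => 0  0->0 ok
  [26] z  {0,2}  => 0  0->0 ok

0,2,3,2,0,0,0,0,2,3,0,2,3,3,2,3,0,0,2,1,1,2,0,2,0,0,0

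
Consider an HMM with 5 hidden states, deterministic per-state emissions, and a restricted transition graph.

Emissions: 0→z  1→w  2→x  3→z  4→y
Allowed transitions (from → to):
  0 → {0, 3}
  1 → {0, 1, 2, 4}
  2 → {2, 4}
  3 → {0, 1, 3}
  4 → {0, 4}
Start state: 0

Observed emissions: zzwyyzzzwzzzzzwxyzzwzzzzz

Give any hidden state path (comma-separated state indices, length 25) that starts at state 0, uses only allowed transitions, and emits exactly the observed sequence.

0,3,1,4,4,0,3,3,1,0,0,0,0,3,1,2,4,0,3,1,0,3,0,0,3

  0: obs=z cand={0,3} pick 0 [start]
  1: obs=z cand={0,3} pick 3 [0->3 ok]
  2: obs=w cand={1} pick 1 [3->1 ok]
  3: obs=y cand={4} pick 4 [1->4 ok]
  4: obs=y cand={4} pick 4 [4->4 ok]
  5: obs=z cand={0,3} pick 0 [4->0 ok]
  6: obs=z cand={0,3} pick 3 [0->3 ok]
  7: obs=z cand={0,3} pick 3 [3->3 ok]
  8: obs=w cand={1} pick 1 [3->1 ok]
  9: obs=z cand={0,3} pick 0 [1->0 ok]
  10: obs=z cand={0,3} pick 0 [0->0 ok]
  11: obs=z cand={0,3} pick 0 [0->0 ok]
  12: obs=z cand={0,3} pick 0 [0->0 ok]
  13: obs=z cand={0,3} pick 3 [0->3 ok]
  14: obs=w cand={1} pick 1 [3->1 ok]
  15: obs=x cand={2} pick 2 [1->2 ok]
  16: obs=y cand={4} pick 4 [2->4 ok]
  17: obs=z cand={0,3} pick 0 [4->0 ok]
  18: obs=z cand={0,3} pick 3 [0->3 ok]
  19: obs=w cand={1} pick 1 [3->1 ok]
  20: obs=z cand={0,3} pick 0 [1->0 ok]
  21: obs=z cand={0,3} pick 3 [0->3 ok]
  22: obs=z cand={0,3} pick 0 [3->0 ok]
  23: obs=z cand={0,3} pick 0 [0->0 ok]
  24: obs=z cand={0,3} pick 3 [0->3 ok]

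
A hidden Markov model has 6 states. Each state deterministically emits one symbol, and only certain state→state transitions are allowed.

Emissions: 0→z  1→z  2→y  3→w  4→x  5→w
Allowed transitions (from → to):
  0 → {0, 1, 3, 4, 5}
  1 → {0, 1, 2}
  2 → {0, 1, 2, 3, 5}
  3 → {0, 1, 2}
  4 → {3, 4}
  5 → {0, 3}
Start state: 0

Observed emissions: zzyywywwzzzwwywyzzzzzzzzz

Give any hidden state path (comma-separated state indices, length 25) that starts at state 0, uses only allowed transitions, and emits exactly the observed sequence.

0,1,2,2,3,2,5,3,1,1,0,5,3,2,3,2,1,1,1,1,1,1,1,1,1

  [0] z  {0,1}  => 0  start
  [1] z  {0,1}  => 1  0->1 ok
  [2] y  {2}  => 2  1->2 ok
  [3] y  {2}  => 2  2->2 ok
  [4] w  {3,5}  => 3  2->3 ok
  [5] y  {2}  => 2  3->2 ok
  [6] w  {3,5}  => 5  2->5 ok
  [7] w  {3,5}  => 3  5->3 ok
  [8] z  {0,1}  => 1  3->1 ok
  [9] z  {0,1}  => 1  1->1 ok
  [10] z  {0,1}  => 0  1->0 ok
  [11] w  {3,5}  => 5  0->5 ok
  [12] w  {3,5}  => 3  5->3 ok
  [13] y  {2}  => 2  3->2 ok
  [14] w  {3,5}  => 3  2->3 ok
  [15] y  {2}  => 2  3->2 ok
  [16] z  {0,1}  => 1  2->1 ok
  [17] z  {0,1}  => 1  1->1 ok
  [18] z  {0,1}  => 1  1->1 ok
  [19] z  {0,1}  => 1  1->1 ok
  [20] z  {0,1}  => 1  1->1 ok
  [21] z  {0,1}  => 1  1->1 ok
  [22] z  {0,1}  => 1  1->1 ok
  [23] z  {0,1}  => 1  1->1 ok
  [24] z  {0,1}  => 1  1->1 ok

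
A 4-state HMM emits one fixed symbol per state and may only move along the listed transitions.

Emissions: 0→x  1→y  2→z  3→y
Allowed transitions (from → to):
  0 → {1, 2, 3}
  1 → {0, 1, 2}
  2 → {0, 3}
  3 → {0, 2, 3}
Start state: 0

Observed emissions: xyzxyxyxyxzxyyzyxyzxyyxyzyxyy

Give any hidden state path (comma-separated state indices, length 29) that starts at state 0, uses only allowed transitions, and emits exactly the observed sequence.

  pos 0: x in {0}, choose 0; start
  pos 1: y in {1,3}, choose 3; 0->3 ok
  pos 2: z in {2}, choose 2; 3->2 ok
  pos 3: x in {0}, choose 0; 2->0 ok
  pos 4: y in {1,3}, choose 1; 0->1 ok
  pos 5: x in {0}, choose 0; 1->0 ok
  pos 6: y in {1,3}, choose 1; 0->1 ok
  pos 7: x in {0}, choose 0; 1->0 ok
  pos 8: y in {1,3}, choose 3; 0->3 ok
  pos 9: x in {0}, choose 0; 3->0 ok
  pos 10: z in {2}, choose 2; 0->2 ok
  pos 11: x in {0}, choose 0; 2->0 ok
  pos 12: y in {1,3}, choose 1; 0->1 ok
  pos 13: y in {1,3}, choose 1; 1->1 ok
  pos 14: z in {2}, choose 2; 1->2 ok
  pos 15: y in {1,3}, choose 3; 2->3 ok
  pos 16: x in {0}, choose 0; 3->0 ok
  pos 17: y in {1,3}, choose 3; 0->3 ok
  pos 18: z in {2}, choose 2; 3->2 ok
  pos 19: x in {0}, choose 0; 2->0 ok
  pos 20: y in {1,3}, choose 1; 0->1 ok
  pos 21: y in {1,3}, choose 1; 1->1 ok
  pos 22: x in {0}, choose 0; 1->0 ok
  pos 23: y in {1,3}, choose 1; 0->1 ok
  pos 24: z in {2}, choose 2; 1->2 ok
  pos 25: y in {1,3}, choose 3; 2->3 ok
  pos 26: x in {0}, choose 0; 3->0 ok
  pos 27: y in {1,3}, choose 3; 0->3 ok
  pos 28: y in {1,3}, choose 3; 3->3 ok

0,3,2,0,1,0,1,0,3,0,2,0,1,1,2,3,0,3,2,0,1,1,0,1,2,3,0,3,3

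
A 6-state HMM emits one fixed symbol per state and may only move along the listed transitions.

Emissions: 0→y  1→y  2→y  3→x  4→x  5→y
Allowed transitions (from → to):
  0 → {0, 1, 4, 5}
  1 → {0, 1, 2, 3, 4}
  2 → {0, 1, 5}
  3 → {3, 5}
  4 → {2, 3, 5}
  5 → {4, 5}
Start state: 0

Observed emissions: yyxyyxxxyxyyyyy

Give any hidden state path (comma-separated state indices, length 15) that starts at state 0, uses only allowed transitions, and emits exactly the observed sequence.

  t0 'y' -> {0,1,2,5}, take 0 (start)
  t1 'y' -> {0,1,2,5}, take 5 (0->5 ok)
  t2 'x' -> {3,4}, take 4 (5->4 ok)
  t3 'y' -> {0,1,2,5}, take 2 (4->2 ok)
  t4 'y' -> {0,1,2,5}, take 5 (2->5 ok)
  t5 'x' -> {3,4}, take 4 (5->4 ok)
  t6 'x' -> {3,4}, take 3 (4->3 ok)
  t7 'x' -> {3,4}, take 3 (3->3 ok)
  t8 'y' -> {0,1,2,5}, take 5 (3->5 ok)
  t9 'x' -> {3,4}, take 4 (5->4 ok)
  t10 'y' -> {0,1,2,5}, take 2 (4->2 ok)
  t11 'y' -> {0,1,2,5}, take 5 (2->5 ok)
  t12 'y' -> {0,1,2,5}, take 5 (5->5 ok)
  t13 'y' -> {0,1,2,5}, take 5 (5->5 ok)
  t14 'y' -> {0,1,2,5}, take 5 (5->5 ok)

0,5,4,2,5,4,3,3,5,4,2,5,5,5,5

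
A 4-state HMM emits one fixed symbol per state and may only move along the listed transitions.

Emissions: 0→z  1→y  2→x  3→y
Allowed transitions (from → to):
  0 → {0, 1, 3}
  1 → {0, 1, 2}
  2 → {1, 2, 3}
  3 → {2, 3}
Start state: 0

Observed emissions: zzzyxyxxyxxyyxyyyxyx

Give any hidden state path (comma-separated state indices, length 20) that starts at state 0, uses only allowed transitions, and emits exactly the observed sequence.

0,0,0,3,2,3,2,2,3,2,2,3,3,2,1,1,1,2,3,2

  t0 'z' -> {0}, take 0 (start)
  t1 'z' -> {0}, take 0 (0->0 ok)
  t2 'z' -> {0}, take 0 (0->0 ok)
  t3 'y' -> {1,3}, take 3 (0->3 ok)
  t4 'x' -> {2}, take 2 (3->2 ok)
  t5 'y' -> {1,3}, take 3 (2->3 ok)
  t6 'x' -> {2}, take 2 (3->2 ok)
  t7 'x' -> {2}, take 2 (2->2 ok)
  t8 'y' -> {1,3}, take 3 (2->3 ok)
  t9 'x' -> {2}, take 2 (3->2 ok)
  t10 'x' -> {2}, take 2 (2->2 ok)
  t11 'y' -> {1,3}, take 3 (2->3 ok)
  t12 'y' -> {1,3}, take 3 (3->3 ok)
  t13 'x' -> {2}, take 2 (3->2 ok)
  t14 'y' -> {1,3}, take 1 (2->1 ok)
  t15 'y' -> {1,3}, take 1 (1->1 ok)
  t16 'y' -> {1,3}, take 1 (1->1 ok)
  t17 'x' -> {2}, take 2 (1->2 ok)
  t18 'y' -> {1,3}, take 3 (2->3 ok)
  t19 'x' -> {2}, take 2 (3->2 ok)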